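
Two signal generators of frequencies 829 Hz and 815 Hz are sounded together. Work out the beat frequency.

f_beat = |f₁ − f₂|.
|829 − 815| = 14 Hz.

14 Hz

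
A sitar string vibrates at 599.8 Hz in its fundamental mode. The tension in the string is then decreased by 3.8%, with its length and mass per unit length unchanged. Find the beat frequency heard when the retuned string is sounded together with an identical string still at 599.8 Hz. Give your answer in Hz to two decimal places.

11.51 Hz

For a string, f ∝ √T, so the new frequency is 599.8·√0.962 = 588.2934 Hz.
f_beat = |588.2934 − 599.8| = 11.51 Hz.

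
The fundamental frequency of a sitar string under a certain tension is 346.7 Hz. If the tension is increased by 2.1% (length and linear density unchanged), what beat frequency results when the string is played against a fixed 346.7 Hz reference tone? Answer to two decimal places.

3.62 Hz

For a string, f ∝ √T, so the new frequency is 346.7·√1.021 = 350.3214 Hz.
f_beat = |350.3214 − 346.7| = 3.62 Hz.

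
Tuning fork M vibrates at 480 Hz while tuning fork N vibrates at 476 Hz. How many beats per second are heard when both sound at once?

4 Hz

Beats arise from superposition of two nearby frequencies; the beat rate is |f₁ − f₂|.
|480 − 476| = 4 Hz.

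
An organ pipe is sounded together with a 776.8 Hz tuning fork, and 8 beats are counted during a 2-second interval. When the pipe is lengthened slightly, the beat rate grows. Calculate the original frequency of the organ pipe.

772.8 Hz

Beat frequency = 8/2 = 4 Hz.
|f − 776.8| = 4, so the organ pipe was at either 772.8 Hz or 780.8 Hz.
A longer pipe has a lower fundamental; the adjustment lowers the organ pipe's frequency.
The beat rate rose, so the adjustment moved the organ pipe further from 776.8 Hz — it was already below the reference.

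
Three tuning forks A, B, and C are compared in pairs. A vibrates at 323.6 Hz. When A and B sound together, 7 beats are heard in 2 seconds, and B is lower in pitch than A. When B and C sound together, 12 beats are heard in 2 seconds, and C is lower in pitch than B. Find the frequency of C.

A–B: Beat frequency = 7/2 = 3.5 Hz.
B is below A, so f_B = 323.6 − 3.5 = 320.1 Hz.
B–C: Beat frequency = 12/2 = 6 Hz.
C is below B, so f_C = 320.1 − 6 = 314.1 Hz.

314.1 Hz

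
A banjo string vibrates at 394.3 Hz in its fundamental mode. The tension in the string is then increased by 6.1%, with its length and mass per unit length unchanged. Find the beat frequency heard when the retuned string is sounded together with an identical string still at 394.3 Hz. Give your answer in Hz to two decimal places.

For a string, f ∝ √T, so the new frequency is 394.3·√1.061 = 406.1481 Hz.
f_beat = |406.1481 − 394.3| = 11.85 Hz.

11.85 Hz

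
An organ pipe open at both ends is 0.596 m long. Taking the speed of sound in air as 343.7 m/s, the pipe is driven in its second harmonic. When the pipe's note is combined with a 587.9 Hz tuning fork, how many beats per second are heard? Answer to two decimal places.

11.22 Hz

Open pipe: f_n = n·v/(2L) = 2·343.7/(2·0.596) = 576.6779 Hz.
f_beat = |576.6779 − 587.9| = 11.22 Hz.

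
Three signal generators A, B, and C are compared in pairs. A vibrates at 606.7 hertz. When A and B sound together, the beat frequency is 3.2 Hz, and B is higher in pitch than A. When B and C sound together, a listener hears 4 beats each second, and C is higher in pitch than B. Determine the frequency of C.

B is above A, so f_B = 606.7 + 3.2 = 609.9 Hz.
C is above B, so f_C = 609.9 + 4 = 613.9 Hz.

613.9 Hz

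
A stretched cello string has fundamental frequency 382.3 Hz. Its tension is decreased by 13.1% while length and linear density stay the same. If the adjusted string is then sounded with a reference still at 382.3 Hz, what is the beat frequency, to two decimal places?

For a string, f ∝ √T, so the new frequency is 382.3·√0.869 = 356.3807 Hz.
f_beat = |356.3807 − 382.3| = 25.92 Hz.

25.92 Hz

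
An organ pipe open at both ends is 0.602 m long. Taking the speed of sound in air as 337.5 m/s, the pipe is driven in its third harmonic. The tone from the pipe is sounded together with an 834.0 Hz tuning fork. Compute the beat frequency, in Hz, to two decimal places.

Open pipe: f_n = n·v/(2L) = 3·337.5/(2·0.602) = 840.9468 Hz.
f_beat = |840.9468 − 834.0| = 6.95 Hz.

6.95 Hz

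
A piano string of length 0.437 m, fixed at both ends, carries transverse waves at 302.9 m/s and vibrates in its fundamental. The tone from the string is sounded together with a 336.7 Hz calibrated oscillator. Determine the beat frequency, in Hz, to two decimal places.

For a string fixed at both ends, f_n = n·v/(2L) = 1·302.9/(2·0.437) = 346.5675 Hz.
f_beat = |346.5675 − 336.7| = 9.87 Hz.

9.87 Hz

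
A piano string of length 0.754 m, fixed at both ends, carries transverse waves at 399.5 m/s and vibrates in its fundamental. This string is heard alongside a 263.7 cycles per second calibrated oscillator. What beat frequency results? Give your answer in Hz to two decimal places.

For a string fixed at both ends, f_n = n·v/(2L) = 1·399.5/(2·0.754) = 264.9204 Hz.
f_beat = |264.9204 − 263.7| = 1.22 Hz.

1.22 Hz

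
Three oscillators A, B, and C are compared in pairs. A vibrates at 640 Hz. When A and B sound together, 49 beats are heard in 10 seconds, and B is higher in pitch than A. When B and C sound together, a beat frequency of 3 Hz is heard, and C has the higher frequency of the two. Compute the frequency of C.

647.9 Hz

A–B: Beat frequency = 49/10 = 4.9 Hz.
B is above A, so f_B = 640 + 4.9 = 644.9 Hz.
C is above B, so f_C = 644.9 + 3 = 647.9 Hz.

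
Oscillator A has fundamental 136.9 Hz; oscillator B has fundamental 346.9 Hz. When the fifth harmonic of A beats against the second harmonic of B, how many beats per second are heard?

9.3 Hz

Fifth harmonic of the first: 5·136.9 = 684.5 Hz.
Second harmonic of the second: 2·346.9 = 693.8 Hz.
f_beat = |684.5 − 693.8| = 9.3 Hz.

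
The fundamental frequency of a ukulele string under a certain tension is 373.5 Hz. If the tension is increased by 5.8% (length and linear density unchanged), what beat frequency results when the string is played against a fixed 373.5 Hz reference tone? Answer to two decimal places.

10.68 Hz

For a string, f ∝ √T, so the new frequency is 373.5·√1.058 = 384.1788 Hz.
f_beat = |384.1788 − 373.5| = 10.68 Hz.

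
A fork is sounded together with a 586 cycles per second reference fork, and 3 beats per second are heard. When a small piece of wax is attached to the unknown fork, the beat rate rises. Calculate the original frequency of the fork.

583 Hz

|f − 586| = 3, so the fork was at either 583 Hz or 589 Hz.
Loading a fork with wax lowers its frequency; the adjustment lowers the fork's frequency.
The beat rate rose, so the adjustment moved the fork further from 586 Hz — it was already below the reference.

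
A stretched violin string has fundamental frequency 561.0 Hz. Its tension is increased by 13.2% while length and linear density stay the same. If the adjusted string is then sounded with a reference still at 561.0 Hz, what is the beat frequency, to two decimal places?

For a string, f ∝ √T, so the new frequency is 561.0·√1.132 = 596.8787 Hz.
f_beat = |596.8787 − 561.0| = 35.88 Hz.

35.88 Hz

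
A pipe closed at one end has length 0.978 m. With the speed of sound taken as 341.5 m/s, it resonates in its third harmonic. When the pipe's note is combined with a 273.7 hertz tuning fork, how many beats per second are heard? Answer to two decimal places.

11.81 Hz

Closed pipe (odd harmonics): f_n = n·v/(4L) = 3·341.5/(4·0.978) = 261.8865 Hz.
f_beat = |261.8865 − 273.7| = 11.81 Hz.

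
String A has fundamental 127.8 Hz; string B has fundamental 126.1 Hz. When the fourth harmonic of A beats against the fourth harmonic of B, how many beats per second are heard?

6.8 Hz

Fourth harmonic of the first: 4·127.8 = 511.2 Hz.
Fourth harmonic of the second: 4·126.1 = 504.4 Hz.
f_beat = |511.2 − 504.4| = 6.8 Hz.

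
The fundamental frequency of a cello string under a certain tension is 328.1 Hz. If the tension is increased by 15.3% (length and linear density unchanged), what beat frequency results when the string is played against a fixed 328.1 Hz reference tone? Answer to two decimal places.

24.21 Hz

For a string, f ∝ √T, so the new frequency is 328.1·√1.153 = 352.3067 Hz.
f_beat = |352.3067 − 328.1| = 24.21 Hz.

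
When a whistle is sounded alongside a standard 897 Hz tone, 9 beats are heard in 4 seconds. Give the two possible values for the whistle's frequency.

894.75 Hz or 899.25 Hz

Beat frequency = 9/4 = 2.25 Hz.
|f − 897| = 2.25, so f = 897 ± 2.25.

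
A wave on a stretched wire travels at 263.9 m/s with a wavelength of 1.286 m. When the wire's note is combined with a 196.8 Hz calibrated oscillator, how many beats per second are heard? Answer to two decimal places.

Source frequency f = v/λ = 263.9/1.286 = 205.2100 Hz.
f_beat = |205.2100 − 196.8| = 8.41 Hz.

8.41 Hz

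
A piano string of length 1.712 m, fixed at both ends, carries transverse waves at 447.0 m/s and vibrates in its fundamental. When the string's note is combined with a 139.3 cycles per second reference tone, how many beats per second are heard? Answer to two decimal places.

8.75 Hz

For a string fixed at both ends, f_n = n·v/(2L) = 1·447.0/(2·1.712) = 130.5491 Hz.
f_beat = |130.5491 − 139.3| = 8.75 Hz.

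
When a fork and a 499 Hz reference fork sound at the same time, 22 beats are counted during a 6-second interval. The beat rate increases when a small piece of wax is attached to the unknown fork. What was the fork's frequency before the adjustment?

495.3333 Hz

Beat frequency = 22/6 = 3.6667 Hz.
|f − 499| = 3.6667, so the fork was at either 495.3333 Hz or 502.6667 Hz.
Loading a fork with wax lowers its frequency; the adjustment lowers the fork's frequency.
The beat rate rose, so the adjustment moved the fork further from 499 Hz — it was already below the reference.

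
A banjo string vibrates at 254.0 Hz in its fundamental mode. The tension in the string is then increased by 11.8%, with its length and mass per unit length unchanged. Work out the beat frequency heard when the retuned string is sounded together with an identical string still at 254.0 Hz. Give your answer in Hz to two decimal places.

14.57 Hz

For a string, f ∝ √T, so the new frequency is 254.0·√1.118 = 268.5682 Hz.
f_beat = |268.5682 − 254.0| = 14.57 Hz.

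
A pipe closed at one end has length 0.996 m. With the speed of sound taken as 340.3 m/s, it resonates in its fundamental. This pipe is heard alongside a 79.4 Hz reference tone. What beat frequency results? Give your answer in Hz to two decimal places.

Closed pipe (odd harmonics): f_n = n·v/(4L) = 1·340.3/(4·0.996) = 85.4167 Hz.
f_beat = |85.4167 − 79.4| = 6.02 Hz.

6.02 Hz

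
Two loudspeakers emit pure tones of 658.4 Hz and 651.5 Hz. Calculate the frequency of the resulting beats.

Beats arise from superposition of two nearby frequencies; the beat rate is |f₁ − f₂|.
|658.4 − 651.5| = 6.9 Hz.

6.9 Hz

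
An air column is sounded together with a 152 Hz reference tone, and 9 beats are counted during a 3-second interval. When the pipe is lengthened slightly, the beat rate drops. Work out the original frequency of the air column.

155 Hz

Beat frequency = 9/3 = 3 Hz.
|f − 152| = 3, so the air column was at either 149 Hz or 155 Hz.
A longer pipe has a lower fundamental; the adjustment lowers the air column's frequency.
The beat rate fell, so the adjustment moved the air column toward 152 Hz — it must have started above the reference.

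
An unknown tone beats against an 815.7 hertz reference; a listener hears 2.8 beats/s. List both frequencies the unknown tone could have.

|f − 815.7| = 2.8, so f = 815.7 ± 2.8.

812.9 Hz or 818.5 Hz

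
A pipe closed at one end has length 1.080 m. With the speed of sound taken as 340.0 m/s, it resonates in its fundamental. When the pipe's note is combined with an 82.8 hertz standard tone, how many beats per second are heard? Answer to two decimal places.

4.10 Hz

Closed pipe (odd harmonics): f_n = n·v/(4L) = 1·340.0/(4·1.080) = 78.7037 Hz.
f_beat = |78.7037 − 82.8| = 4.10 Hz.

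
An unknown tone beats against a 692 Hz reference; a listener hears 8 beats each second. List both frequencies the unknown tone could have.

|f − 692| = 8, so f = 692 ± 8.

684 Hz or 700 Hz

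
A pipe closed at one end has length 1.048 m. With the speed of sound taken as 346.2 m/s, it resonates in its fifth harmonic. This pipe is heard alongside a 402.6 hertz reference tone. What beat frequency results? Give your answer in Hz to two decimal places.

10.33 Hz

Closed pipe (odd harmonics): f_n = n·v/(4L) = 5·346.2/(4·1.048) = 412.9294 Hz.
f_beat = |412.9294 − 402.6| = 10.33 Hz.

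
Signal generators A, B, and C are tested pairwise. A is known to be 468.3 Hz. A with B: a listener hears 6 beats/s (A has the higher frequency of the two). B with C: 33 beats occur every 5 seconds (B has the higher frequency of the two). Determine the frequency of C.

B is below A, so f_B = 468.3 − 6 = 462.3 Hz.
B–C: Beat frequency = 33/5 = 6.6 Hz.
C is below B, so f_C = 462.3 − 6.6 = 455.7 Hz.

455.7 Hz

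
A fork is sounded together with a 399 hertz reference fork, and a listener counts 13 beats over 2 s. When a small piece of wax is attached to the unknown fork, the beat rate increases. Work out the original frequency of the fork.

Beat frequency = 13/2 = 6.5 Hz.
|f − 399| = 6.5, so the fork was at either 392.5 Hz or 405.5 Hz.
Loading a fork with wax lowers its frequency; the adjustment lowers the fork's frequency.
The beat rate rose, so the adjustment moved the fork further from 399 Hz — it was already below the reference.

392.5 Hz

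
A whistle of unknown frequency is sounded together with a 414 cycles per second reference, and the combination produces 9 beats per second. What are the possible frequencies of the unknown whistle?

405 Hz or 423 Hz

|f − 414| = 9, so f = 414 ± 9.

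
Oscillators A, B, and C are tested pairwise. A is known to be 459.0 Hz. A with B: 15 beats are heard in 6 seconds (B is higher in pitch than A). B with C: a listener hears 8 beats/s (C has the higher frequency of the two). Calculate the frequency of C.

469.5 Hz

A–B: Beat frequency = 15/6 = 2.5 Hz.
B is above A, so f_B = 459.0 + 2.5 = 461.5 Hz.
C is above B, so f_C = 461.5 + 8 = 469.5 Hz.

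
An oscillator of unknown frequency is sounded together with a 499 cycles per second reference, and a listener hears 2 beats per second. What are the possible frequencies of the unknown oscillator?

|f − 499| = 2, so f = 499 ± 2.

497 Hz or 501 Hz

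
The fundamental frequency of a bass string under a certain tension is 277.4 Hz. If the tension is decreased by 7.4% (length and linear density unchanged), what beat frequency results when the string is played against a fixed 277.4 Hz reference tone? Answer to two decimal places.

For a string, f ∝ √T, so the new frequency is 277.4·√0.926 = 266.9390 Hz.
f_beat = |266.9390 − 277.4| = 10.46 Hz.

10.46 Hz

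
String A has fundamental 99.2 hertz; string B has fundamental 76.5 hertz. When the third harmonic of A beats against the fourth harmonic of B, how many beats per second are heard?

Third harmonic of the first: 3·99.2 = 297.6 Hz.
Fourth harmonic of the second: 4·76.5 = 306.0 Hz.
f_beat = |297.6 − 306.0| = 8.4 Hz.

8.4 Hz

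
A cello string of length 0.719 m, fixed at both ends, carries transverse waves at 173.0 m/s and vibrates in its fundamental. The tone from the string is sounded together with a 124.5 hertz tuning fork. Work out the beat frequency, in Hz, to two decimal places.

For a string fixed at both ends, f_n = n·v/(2L) = 1·173.0/(2·0.719) = 120.3060 Hz.
f_beat = |120.3060 − 124.5| = 4.19 Hz.

4.19 Hz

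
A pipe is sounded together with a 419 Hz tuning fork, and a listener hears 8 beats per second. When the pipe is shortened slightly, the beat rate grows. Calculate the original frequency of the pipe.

|f − 419| = 8, so the pipe was at either 411 Hz or 427 Hz.
A shorter pipe has a higher fundamental; the adjustment raises the pipe's frequency.
The beat rate rose, so the adjustment moved the pipe further from 419 Hz — it was already above the reference.

427 Hz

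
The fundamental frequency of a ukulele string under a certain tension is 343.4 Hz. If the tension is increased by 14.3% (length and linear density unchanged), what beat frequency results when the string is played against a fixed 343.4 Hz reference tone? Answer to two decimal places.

For a string, f ∝ √T, so the new frequency is 343.4·√1.143 = 367.1330 Hz.
f_beat = |367.1330 − 343.4| = 23.73 Hz.

23.73 Hz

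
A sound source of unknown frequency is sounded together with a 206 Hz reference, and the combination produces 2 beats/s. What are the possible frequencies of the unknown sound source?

204 Hz or 208 Hz

|f − 206| = 2, so f = 206 ± 2.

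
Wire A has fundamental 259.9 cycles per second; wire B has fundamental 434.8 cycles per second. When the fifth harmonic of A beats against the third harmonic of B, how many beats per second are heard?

Fifth harmonic of the first: 5·259.9 = 1299.5 Hz.
Third harmonic of the second: 3·434.8 = 1304.4 Hz.
f_beat = |1299.5 − 1304.4| = 4.9 Hz.

4.9 Hz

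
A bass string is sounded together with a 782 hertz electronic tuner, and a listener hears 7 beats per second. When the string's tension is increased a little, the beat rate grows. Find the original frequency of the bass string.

|f − 782| = 7, so the bass string was at either 775 Hz or 789 Hz.
Higher tension means higher frequency; the adjustment raises the bass string's frequency.
The beat rate rose, so the adjustment moved the bass string further from 782 Hz — it was already above the reference.

789 Hz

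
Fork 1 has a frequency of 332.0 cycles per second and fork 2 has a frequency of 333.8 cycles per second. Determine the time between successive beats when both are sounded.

0.556 s

f_beat = |332.0 − 333.8| = 1.8 Hz.
Beat period T = 1 / f_beat = 1 / 1.8 s.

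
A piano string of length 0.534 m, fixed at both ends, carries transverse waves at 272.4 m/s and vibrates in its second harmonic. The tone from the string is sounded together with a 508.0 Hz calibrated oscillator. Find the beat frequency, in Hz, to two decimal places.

2.11 Hz

For a string fixed at both ends, f_n = n·v/(2L) = 2·272.4/(2·0.534) = 510.1124 Hz.
f_beat = |510.1124 − 508.0| = 2.11 Hz.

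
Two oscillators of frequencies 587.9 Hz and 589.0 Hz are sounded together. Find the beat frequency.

1.1 Hz

f_beat = |f₁ − f₂|.
|587.9 − 589.0| = 1.1 Hz.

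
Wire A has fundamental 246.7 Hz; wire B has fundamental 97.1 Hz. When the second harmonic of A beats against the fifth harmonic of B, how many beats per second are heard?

7.9 Hz

Second harmonic of the first: 2·246.7 = 493.4 Hz.
Fifth harmonic of the second: 5·97.1 = 485.5 Hz.
f_beat = |493.4 − 485.5| = 7.9 Hz.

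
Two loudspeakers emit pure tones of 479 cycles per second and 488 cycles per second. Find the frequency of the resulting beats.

9 Hz

f_beat = |f₁ − f₂|.
|479 − 488| = 9 Hz.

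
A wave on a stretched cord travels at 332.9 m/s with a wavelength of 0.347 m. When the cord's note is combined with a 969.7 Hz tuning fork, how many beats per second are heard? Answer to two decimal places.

Source frequency f = v/λ = 332.9/0.347 = 959.3660 Hz.
f_beat = |959.3660 − 969.7| = 10.33 Hz.

10.33 Hz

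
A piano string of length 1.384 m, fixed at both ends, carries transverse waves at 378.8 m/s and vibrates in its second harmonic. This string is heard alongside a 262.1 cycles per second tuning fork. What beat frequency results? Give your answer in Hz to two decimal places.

For a string fixed at both ends, f_n = n·v/(2L) = 2·378.8/(2·1.384) = 273.6994 Hz.
f_beat = |273.6994 − 262.1| = 11.60 Hz.

11.60 Hz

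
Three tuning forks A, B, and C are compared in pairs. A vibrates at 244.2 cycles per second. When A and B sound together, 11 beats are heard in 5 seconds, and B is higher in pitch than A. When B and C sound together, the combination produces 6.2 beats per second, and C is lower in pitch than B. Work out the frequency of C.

240.2 Hz

A–B: Beat frequency = 11/5 = 2.2 Hz.
B is above A, so f_B = 244.2 + 2.2 = 246.4 Hz.
C is below B, so f_C = 246.4 − 6.2 = 240.2 Hz.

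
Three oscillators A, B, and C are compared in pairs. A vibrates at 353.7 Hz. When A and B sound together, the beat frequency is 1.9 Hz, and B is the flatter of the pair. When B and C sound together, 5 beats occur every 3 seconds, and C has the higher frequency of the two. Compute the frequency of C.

B is below A, so f_B = 353.7 − 1.9 = 351.8 Hz.
B–C: Beat frequency = 5/3 = 1.6667 Hz.
C is above B, so f_C = 351.8 + 1.6667 = 353.4667 Hz.

353.4667 Hz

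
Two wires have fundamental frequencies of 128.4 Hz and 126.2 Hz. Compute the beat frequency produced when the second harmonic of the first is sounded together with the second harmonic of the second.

4.4 Hz

Second harmonic of the first: 2·128.4 = 256.8 Hz.
Second harmonic of the second: 2·126.2 = 252.4 Hz.
f_beat = |256.8 − 252.4| = 4.4 Hz.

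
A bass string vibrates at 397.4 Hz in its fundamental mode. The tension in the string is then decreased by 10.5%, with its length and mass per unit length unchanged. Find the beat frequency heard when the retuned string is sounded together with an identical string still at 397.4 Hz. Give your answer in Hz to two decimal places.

For a string, f ∝ √T, so the new frequency is 397.4·√0.895 = 375.9580 Hz.
f_beat = |375.9580 − 397.4| = 21.44 Hz.

21.44 Hz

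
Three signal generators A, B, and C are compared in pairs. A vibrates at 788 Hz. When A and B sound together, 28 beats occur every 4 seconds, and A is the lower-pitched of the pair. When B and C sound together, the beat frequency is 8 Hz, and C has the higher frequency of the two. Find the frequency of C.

803 Hz

A–B: Beat frequency = 28/4 = 7 Hz.
B is above A, so f_B = 788 + 7 = 795 Hz.
C is above B, so f_C = 795 + 8 = 803 Hz.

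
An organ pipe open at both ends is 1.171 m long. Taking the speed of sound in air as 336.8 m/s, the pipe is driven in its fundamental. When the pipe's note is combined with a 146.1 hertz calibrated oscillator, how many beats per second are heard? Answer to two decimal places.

Open pipe: f_n = n·v/(2L) = 1·336.8/(2·1.171) = 143.8087 Hz.
f_beat = |143.8087 − 146.1| = 2.29 Hz.

2.29 Hz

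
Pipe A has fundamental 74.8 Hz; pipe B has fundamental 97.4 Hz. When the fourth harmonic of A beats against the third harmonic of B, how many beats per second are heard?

Fourth harmonic of the first: 4·74.8 = 299.2 Hz.
Third harmonic of the second: 3·97.4 = 292.2 Hz.
f_beat = |299.2 − 292.2| = 7.0 Hz.

7.0 Hz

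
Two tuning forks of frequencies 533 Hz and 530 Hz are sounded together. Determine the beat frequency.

Beats arise from superposition of two nearby frequencies; the beat rate is |f₁ − f₂|.
|533 − 530| = 3 Hz.

3 Hz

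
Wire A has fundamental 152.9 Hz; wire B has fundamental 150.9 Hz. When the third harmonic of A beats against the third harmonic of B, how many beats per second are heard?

6.0 Hz

Third harmonic of the first: 3·152.9 = 458.7 Hz.
Third harmonic of the second: 3·150.9 = 452.7 Hz.
f_beat = |458.7 − 452.7| = 6.0 Hz.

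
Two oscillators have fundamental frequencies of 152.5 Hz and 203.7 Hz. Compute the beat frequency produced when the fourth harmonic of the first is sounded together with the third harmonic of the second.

Fourth harmonic of the first: 4·152.5 = 610.0 Hz.
Third harmonic of the second: 3·203.7 = 611.1 Hz.
f_beat = |610.0 − 611.1| = 1.1 Hz.

1.1 Hz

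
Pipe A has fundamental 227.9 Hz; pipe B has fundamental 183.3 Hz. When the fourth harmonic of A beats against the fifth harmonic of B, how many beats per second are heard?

Fourth harmonic of the first: 4·227.9 = 911.6 Hz.
Fifth harmonic of the second: 5·183.3 = 916.5 Hz.
f_beat = |911.6 − 916.5| = 4.9 Hz.

4.9 Hz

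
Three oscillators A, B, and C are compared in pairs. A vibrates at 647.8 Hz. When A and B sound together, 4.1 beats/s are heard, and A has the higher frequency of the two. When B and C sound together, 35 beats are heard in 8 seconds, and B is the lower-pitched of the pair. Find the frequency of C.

B is below A, so f_B = 647.8 − 4.1 = 643.7 Hz.
B–C: Beat frequency = 35/8 = 4.375 Hz.
C is above B, so f_C = 643.7 + 4.375 = 648.075 Hz.

648.075 Hz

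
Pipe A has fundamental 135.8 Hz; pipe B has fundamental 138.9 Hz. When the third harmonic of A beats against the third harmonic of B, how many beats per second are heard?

Third harmonic of the first: 3·135.8 = 407.4 Hz.
Third harmonic of the second: 3·138.9 = 416.7 Hz.
f_beat = |407.4 − 416.7| = 9.3 Hz.

9.3 Hz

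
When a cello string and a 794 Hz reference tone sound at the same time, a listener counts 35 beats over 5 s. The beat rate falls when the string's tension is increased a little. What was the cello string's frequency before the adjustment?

Beat frequency = 35/5 = 7 Hz.
|f − 794| = 7, so the cello string was at either 787 Hz or 801 Hz.
Higher tension means higher frequency; the adjustment raises the cello string's frequency.
The beat rate fell, so the adjustment moved the cello string toward 794 Hz — it must have started below the reference.

787 Hz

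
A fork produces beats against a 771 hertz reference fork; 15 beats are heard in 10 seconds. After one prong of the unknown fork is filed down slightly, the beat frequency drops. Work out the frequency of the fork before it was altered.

769.5 Hz

Beat frequency = 15/10 = 1.5 Hz.
|f − 771| = 1.5, so the fork was at either 769.5 Hz or 772.5 Hz.
Filing a prong removes mass and raises the fork's frequency; the adjustment raises the fork's frequency.
The beat rate fell, so the adjustment moved the fork toward 771 Hz — it must have started below the reference.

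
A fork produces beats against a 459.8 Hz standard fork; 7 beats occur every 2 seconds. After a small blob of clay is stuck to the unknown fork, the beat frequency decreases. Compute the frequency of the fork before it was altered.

463.3 Hz

Beat frequency = 7/2 = 3.5 Hz.
|f − 459.8| = 3.5, so the fork was at either 456.3 Hz or 463.3 Hz.
Adding mass to a fork lowers its frequency; the adjustment lowers the fork's frequency.
The beat rate fell, so the adjustment moved the fork toward 459.8 Hz — it must have started above the reference.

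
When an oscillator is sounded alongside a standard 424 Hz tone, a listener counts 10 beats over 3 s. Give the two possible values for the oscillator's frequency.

Beat frequency = 10/3 = 3.3333 Hz.
|f − 424| = 3.3333, so f = 424 ± 3.3333.

420.6667 Hz or 427.3333 Hz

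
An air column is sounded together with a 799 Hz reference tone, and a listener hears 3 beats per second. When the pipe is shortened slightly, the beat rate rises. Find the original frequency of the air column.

802 Hz

|f − 799| = 3, so the air column was at either 796 Hz or 802 Hz.
A shorter pipe has a higher fundamental; the adjustment raises the air column's frequency.
The beat rate rose, so the adjustment moved the air column further from 799 Hz — it was already above the reference.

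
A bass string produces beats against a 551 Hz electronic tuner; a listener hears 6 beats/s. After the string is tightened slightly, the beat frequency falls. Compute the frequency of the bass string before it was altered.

|f − 551| = 6, so the bass string was at either 545 Hz or 557 Hz.
Increasing tension raises a string's frequency; the adjustment raises the bass string's frequency.
The beat rate fell, so the adjustment moved the bass string toward 551 Hz — it must have started below the reference.

545 Hz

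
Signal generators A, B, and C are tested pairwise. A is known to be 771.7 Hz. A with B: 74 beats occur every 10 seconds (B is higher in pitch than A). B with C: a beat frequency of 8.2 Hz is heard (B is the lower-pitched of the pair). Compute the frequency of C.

A–B: Beat frequency = 74/10 = 7.4 Hz.
B is above A, so f_B = 771.7 + 7.4 = 779.1 Hz.
C is above B, so f_C = 779.1 + 8.2 = 787.3 Hz.

787.3 Hz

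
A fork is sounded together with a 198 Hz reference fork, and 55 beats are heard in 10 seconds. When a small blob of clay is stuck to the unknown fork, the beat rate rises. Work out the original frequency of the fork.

Beat frequency = 55/10 = 5.5 Hz.
|f − 198| = 5.5, so the fork was at either 192.5 Hz or 203.5 Hz.
Adding mass to a fork lowers its frequency; the adjustment lowers the fork's frequency.
The beat rate rose, so the adjustment moved the fork further from 198 Hz — it was already below the reference.

192.5 Hz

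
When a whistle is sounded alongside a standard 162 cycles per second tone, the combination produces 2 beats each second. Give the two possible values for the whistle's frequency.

160 Hz or 164 Hz

|f − 162| = 2, so f = 162 ± 2.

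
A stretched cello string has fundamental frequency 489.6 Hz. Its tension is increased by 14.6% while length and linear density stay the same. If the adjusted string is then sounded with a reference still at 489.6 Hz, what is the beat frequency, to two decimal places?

For a string, f ∝ √T, so the new frequency is 489.6·√1.146 = 524.1236 Hz.
f_beat = |524.1236 − 489.6| = 34.52 Hz.

34.52 Hz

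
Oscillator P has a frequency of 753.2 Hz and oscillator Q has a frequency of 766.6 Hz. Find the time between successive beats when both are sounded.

f_beat = |753.2 − 766.6| = 13.4 Hz.
Beat period T = 1 / f_beat = 1 / 13.4 s.

0.075 s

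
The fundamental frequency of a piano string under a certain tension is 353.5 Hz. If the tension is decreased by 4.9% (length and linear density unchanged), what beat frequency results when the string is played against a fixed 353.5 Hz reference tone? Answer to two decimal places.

For a string, f ∝ √T, so the new frequency is 353.5·√0.951 = 344.7305 Hz.
f_beat = |344.7305 − 353.5| = 8.77 Hz.

8.77 Hz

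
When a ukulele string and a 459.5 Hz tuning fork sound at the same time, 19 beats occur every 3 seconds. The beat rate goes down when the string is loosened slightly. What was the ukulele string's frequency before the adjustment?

465.8333 Hz

Beat frequency = 19/3 = 6.3333 Hz.
|f − 459.5| = 6.3333, so the ukulele string was at either 453.1667 Hz or 465.8333 Hz.
Reducing tension lowers a string's frequency; the adjustment lowers the ukulele string's frequency.
The beat rate fell, so the adjustment moved the ukulele string toward 459.5 Hz — it must have started above the reference.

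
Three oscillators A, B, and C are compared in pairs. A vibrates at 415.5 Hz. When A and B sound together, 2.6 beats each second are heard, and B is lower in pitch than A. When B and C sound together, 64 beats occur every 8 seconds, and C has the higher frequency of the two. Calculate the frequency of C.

B is below A, so f_B = 415.5 − 2.6 = 412.9 Hz.
B–C: Beat frequency = 64/8 = 8 Hz.
C is above B, so f_C = 412.9 + 8 = 420.9 Hz.

420.9 Hz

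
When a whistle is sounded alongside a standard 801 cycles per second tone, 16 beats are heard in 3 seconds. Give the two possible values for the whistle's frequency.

Beat frequency = 16/3 = 5.3333 Hz.
|f − 801| = 5.3333, so f = 801 ± 5.3333.

795.6667 Hz or 806.3333 Hz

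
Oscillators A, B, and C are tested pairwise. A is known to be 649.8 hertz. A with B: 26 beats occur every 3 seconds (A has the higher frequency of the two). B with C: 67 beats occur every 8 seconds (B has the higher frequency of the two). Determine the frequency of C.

A–B: Beat frequency = 26/3 = 8.6667 Hz.
B is below A, so f_B = 649.8 − 8.6667 = 641.1333 Hz.
B–C: Beat frequency = 67/8 = 8.375 Hz.
C is below B, so f_C = 641.1333 − 8.375 = 632.7583 Hz.

632.7583 Hz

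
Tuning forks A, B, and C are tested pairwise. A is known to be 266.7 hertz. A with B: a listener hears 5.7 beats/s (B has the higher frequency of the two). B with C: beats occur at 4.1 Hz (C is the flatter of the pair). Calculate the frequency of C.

268.3 Hz

B is above A, so f_B = 266.7 + 5.7 = 272.4 Hz.
C is below B, so f_C = 272.4 − 4.1 = 268.3 Hz.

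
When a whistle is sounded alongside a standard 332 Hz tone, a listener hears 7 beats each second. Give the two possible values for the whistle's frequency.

|f − 332| = 7, so f = 332 ± 7.

325 Hz or 339 Hz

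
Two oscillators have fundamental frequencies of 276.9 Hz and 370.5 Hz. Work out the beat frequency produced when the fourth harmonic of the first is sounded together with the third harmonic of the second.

Fourth harmonic of the first: 4·276.9 = 1107.6 Hz.
Third harmonic of the second: 3·370.5 = 1111.5 Hz.
f_beat = |1107.6 − 1111.5| = 3.9 Hz.

3.9 Hz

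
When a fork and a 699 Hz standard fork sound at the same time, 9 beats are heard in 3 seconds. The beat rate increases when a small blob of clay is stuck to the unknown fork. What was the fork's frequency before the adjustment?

696 Hz

Beat frequency = 9/3 = 3 Hz.
|f − 699| = 3, so the fork was at either 696 Hz or 702 Hz.
Adding mass to a fork lowers its frequency; the adjustment lowers the fork's frequency.
The beat rate rose, so the adjustment moved the fork further from 699 Hz — it was already below the reference.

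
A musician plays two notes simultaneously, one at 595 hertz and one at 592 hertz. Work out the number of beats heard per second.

Beats arise from superposition of two nearby frequencies; the beat rate is |f₁ − f₂|.
|595 − 592| = 3 Hz.

3 Hz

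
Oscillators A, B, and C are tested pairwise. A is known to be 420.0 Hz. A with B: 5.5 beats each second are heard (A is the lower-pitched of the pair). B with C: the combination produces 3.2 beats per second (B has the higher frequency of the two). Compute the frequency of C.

422.3 Hz

B is above A, so f_B = 420.0 + 5.5 = 425.5 Hz.
C is below B, so f_C = 425.5 − 3.2 = 422.3 Hz.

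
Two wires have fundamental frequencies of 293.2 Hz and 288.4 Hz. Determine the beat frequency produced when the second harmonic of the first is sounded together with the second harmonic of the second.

9.6 Hz

Second harmonic of the first: 2·293.2 = 586.4 Hz.
Second harmonic of the second: 2·288.4 = 576.8 Hz.
f_beat = |586.4 − 576.8| = 9.6 Hz.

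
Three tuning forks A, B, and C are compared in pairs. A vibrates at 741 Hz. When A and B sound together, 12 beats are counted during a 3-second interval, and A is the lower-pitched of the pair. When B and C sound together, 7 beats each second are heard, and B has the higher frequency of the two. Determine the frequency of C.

A–B: Beat frequency = 12/3 = 4 Hz.
B is above A, so f_B = 741 + 4 = 745 Hz.
C is below B, so f_C = 745 − 7 = 738 Hz.

738 Hz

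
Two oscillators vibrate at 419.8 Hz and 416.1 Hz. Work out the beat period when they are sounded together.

f_beat = |419.8 − 416.1| = 3.7 Hz.
Beat period T = 1 / f_beat = 1 / 3.7 s.

0.270 s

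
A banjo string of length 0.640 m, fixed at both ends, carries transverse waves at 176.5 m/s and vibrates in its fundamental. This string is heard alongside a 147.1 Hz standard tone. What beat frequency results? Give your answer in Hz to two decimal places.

9.21 Hz

For a string fixed at both ends, f_n = n·v/(2L) = 1·176.5/(2·0.640) = 137.8906 Hz.
f_beat = |137.8906 − 147.1| = 9.21 Hz.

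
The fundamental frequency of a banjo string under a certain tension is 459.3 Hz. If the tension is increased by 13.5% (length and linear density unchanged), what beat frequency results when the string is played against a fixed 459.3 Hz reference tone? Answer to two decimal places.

30.02 Hz

For a string, f ∝ √T, so the new frequency is 459.3·√1.135 = 489.3216 Hz.
f_beat = |489.3216 − 459.3| = 30.02 Hz.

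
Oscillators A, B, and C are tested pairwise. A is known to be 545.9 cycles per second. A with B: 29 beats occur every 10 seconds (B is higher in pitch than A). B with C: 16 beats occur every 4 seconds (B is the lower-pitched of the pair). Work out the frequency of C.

A–B: Beat frequency = 29/10 = 2.9 Hz.
B is above A, so f_B = 545.9 + 2.9 = 548.8 Hz.
B–C: Beat frequency = 16/4 = 4 Hz.
C is above B, so f_C = 548.8 + 4 = 552.8 Hz.

552.8 Hz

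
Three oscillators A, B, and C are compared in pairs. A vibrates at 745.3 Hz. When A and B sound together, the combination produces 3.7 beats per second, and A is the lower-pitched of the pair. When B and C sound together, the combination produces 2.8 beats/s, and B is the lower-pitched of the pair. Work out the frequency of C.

751.8 Hz

B is above A, so f_B = 745.3 + 3.7 = 749 Hz.
C is above B, so f_C = 749 + 2.8 = 751.8 Hz.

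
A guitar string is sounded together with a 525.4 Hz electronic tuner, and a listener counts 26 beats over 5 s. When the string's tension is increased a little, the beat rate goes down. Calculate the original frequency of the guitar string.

520.2 Hz

Beat frequency = 26/5 = 5.2 Hz.
|f − 525.4| = 5.2, so the guitar string was at either 520.2 Hz or 530.6 Hz.
Higher tension means higher frequency; the adjustment raises the guitar string's frequency.
The beat rate fell, so the adjustment moved the guitar string toward 525.4 Hz — it must have started below the reference.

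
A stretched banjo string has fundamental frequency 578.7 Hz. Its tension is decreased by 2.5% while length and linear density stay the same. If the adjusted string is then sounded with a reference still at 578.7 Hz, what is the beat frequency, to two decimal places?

For a string, f ∝ √T, so the new frequency is 578.7·√0.975 = 571.4205 Hz.
f_beat = |571.4205 − 578.7| = 7.28 Hz.

7.28 Hz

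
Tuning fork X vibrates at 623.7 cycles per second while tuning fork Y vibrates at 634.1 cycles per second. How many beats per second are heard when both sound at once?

Beats arise from superposition of two nearby frequencies; the beat rate is |f₁ − f₂|.
|623.7 − 634.1| = 10.4 Hz.

10.4 Hz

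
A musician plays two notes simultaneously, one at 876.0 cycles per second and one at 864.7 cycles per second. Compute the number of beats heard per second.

f_beat = |f₁ − f₂|.
|876.0 − 864.7| = 11.3 Hz.

11.3 Hz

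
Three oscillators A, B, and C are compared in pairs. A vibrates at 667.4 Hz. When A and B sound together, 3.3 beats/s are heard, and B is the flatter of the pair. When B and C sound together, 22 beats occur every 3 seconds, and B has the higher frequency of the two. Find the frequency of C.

656.7667 Hz

B is below A, so f_B = 667.4 − 3.3 = 664.1 Hz.
B–C: Beat frequency = 22/3 = 7.3333 Hz.
C is below B, so f_C = 664.1 − 7.3333 = 656.7667 Hz.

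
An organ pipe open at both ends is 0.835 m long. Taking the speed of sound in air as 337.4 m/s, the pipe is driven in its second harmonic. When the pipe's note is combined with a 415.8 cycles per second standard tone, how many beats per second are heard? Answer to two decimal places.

Open pipe: f_n = n·v/(2L) = 2·337.4/(2·0.835) = 404.0719 Hz.
f_beat = |404.0719 − 415.8| = 11.73 Hz.

11.73 Hz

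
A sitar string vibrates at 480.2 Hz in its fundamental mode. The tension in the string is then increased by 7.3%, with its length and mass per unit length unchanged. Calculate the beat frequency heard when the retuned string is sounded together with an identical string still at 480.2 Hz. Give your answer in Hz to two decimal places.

17.22 Hz

For a string, f ∝ √T, so the new frequency is 480.2·√1.073 = 497.4186 Hz.
f_beat = |497.4186 − 480.2| = 17.22 Hz.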